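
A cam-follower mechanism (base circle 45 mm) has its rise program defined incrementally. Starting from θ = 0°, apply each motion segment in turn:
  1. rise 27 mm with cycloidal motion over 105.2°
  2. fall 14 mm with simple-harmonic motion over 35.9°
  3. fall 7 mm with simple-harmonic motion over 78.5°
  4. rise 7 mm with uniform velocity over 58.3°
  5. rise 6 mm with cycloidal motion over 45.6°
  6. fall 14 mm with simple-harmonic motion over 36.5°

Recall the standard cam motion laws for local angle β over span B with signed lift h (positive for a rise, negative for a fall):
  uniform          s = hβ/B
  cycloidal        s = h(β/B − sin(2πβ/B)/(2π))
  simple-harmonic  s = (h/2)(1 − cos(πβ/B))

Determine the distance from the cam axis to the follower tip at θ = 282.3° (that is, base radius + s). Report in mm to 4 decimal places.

seg 1 [0°–105.2°] cycloidal, h=27: full span → s += 27 → s = 27.0000
seg 2 [105.2°–141.1°] simple-harmonic, h=-14: full span → s += -14 → s = 13.0000
seg 3 [141.1°–219.6°] simple-harmonic, h=-7: full span → s += -7 → s = 6.0000
seg 4 [219.6°–277.9°] uniform, h=7: full span → s += 7 → s = 13.0000
seg 5 [277.9°–323.5°] cycloidal, h=6: θ=282.3° here. β=4.4, B=45.6. 6·(0.0965 − sin(2π·0.0965)/(2π)) = 0.0348 → s = 13.0348
radial distance = base radius + s = 45 + 13.0348 = 58.0348

58.0348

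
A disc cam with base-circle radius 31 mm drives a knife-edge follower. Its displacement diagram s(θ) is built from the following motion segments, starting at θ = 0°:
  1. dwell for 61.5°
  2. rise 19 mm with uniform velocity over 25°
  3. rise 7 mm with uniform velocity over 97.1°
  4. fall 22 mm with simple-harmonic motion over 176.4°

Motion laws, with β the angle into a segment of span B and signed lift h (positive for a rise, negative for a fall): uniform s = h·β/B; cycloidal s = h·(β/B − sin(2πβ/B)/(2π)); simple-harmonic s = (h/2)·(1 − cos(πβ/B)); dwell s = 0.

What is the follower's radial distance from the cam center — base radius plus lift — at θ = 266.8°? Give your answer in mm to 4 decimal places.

seg 1 [0°–61.5°] dwell: s stays 0.0000
seg 2 [61.5°–86.5°] uniform, h=19: full span → s += 19 → s = 19.0000
seg 3 [86.5°–183.6°] uniform, h=7: full span → s += 7 → s = 26.0000
seg 4 [183.6°–360°] simple-harmonic, h=-22: θ=266.8° here. β=83.2, B=176.4. -22/2·(1 − cos(π·0.4717)) = -10.0218 → s = 15.9782
radial distance = base radius + s = 31 + 15.9782 = 46.9782

46.9782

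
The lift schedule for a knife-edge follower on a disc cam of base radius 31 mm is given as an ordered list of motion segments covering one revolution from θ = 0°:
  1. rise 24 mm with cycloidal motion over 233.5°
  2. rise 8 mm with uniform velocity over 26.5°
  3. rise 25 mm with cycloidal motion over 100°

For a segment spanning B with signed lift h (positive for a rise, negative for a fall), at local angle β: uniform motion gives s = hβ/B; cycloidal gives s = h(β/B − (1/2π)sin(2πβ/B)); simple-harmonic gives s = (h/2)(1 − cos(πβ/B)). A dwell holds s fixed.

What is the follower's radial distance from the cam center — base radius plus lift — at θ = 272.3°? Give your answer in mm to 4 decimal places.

seg 1 [0°–233.5°] cycloidal, h=24: full span → s += 24 → s = 24.0000
seg 2 [233.5°–260°] uniform, h=8: full span → s += 8 → s = 32.0000
seg 3 [260°–360°] cycloidal, h=25: θ=272.3° here. β=12.3, B=100. 25·(0.1230 − sin(2π·0.1230)/(2π)) = 0.2971 → s = 32.2971
radial distance = base radius + s = 31 + 32.2971 = 63.2971

63.2971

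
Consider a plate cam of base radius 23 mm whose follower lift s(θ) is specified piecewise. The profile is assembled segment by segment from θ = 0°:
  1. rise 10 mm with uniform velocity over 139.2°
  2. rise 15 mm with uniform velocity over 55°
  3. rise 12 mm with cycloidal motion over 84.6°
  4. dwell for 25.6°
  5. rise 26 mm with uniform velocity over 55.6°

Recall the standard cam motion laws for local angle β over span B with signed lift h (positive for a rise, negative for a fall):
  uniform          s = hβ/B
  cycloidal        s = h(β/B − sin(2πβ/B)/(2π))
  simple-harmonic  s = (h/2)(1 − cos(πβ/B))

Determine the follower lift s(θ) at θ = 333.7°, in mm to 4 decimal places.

seg 1 [0°–139.2°] uniform, h=10: full span → s += 10 → s = 10.0000
seg 2 [139.2°–194.2°] uniform, h=15: full span → s += 15 → s = 25.0000
seg 3 [194.2°–278.8°] cycloidal, h=12: full span → s += 12 → s = 37.0000
seg 4 [278.8°–304.4°] dwell: s stays 37.0000
seg 5 [304.4°–360°] uniform, h=26: θ=333.7° here. β=29.3, B=55.6. 26·29.3/55.6 = 13.7014 → s = 50.7014

50.7014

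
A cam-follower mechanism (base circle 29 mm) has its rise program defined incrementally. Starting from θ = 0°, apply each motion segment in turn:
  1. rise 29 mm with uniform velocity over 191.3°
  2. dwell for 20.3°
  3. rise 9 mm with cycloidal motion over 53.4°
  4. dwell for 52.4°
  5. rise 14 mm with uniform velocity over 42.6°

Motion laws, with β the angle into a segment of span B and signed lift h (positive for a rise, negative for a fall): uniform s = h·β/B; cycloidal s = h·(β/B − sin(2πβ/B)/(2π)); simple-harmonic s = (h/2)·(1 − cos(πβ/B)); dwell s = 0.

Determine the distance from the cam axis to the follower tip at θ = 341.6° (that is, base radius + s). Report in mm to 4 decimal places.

seg 1 [0°–191.3°] uniform, h=29: full span → s += 29 → s = 29.0000
seg 2 [191.3°–211.6°] dwell: s stays 29.0000
seg 3 [211.6°–265°] cycloidal, h=9: full span → s += 9 → s = 38.0000
seg 4 [265°–317.4°] dwell: s stays 38.0000
seg 5 [317.4°–360°] uniform, h=14: θ=341.6° here. β=24.2, B=42.6. 14·24.2/42.6 = 7.9531 → s = 45.9531
radial distance = base radius + s = 29 + 45.9531 = 74.9531

74.9531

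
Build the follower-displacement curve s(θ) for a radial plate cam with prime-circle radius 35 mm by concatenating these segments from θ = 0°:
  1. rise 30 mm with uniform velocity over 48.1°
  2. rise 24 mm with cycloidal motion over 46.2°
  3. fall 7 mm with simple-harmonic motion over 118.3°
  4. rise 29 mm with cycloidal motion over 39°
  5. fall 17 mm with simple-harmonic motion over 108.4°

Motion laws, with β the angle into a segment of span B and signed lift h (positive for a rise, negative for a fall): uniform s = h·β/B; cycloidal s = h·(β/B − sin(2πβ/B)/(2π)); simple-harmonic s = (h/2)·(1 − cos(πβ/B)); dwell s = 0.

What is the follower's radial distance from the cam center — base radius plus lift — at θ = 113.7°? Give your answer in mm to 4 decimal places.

seg 1 [0°–48.1°] uniform, h=30: full span → s += 30 → s = 30.0000
seg 2 [48.1°–94.3°] cycloidal, h=24: full span → s += 24 → s = 54.0000
seg 3 [94.3°–212.6°] simple-harmonic, h=-7: θ=113.7° here. β=19.4, B=118.3. -7/2·(1 − cos(π·0.1640)) = -0.4543 → s = 53.5457
radial distance = base radius + s = 35 + 53.5457 = 88.5457

88.5457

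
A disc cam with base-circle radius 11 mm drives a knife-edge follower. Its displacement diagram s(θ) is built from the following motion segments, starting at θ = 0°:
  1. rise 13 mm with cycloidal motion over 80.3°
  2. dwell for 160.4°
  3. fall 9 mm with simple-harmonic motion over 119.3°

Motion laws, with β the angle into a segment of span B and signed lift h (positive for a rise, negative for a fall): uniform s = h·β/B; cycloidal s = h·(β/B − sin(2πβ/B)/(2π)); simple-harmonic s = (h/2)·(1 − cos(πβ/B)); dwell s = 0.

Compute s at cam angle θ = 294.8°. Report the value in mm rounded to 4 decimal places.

seg 1 [0°–80.3°] cycloidal, h=13: full span → s += 13 → s = 13.0000
seg 2 [80.3°–240.7°] dwell: s stays 13.0000
seg 3 [240.7°–360°] simple-harmonic, h=-9: θ=294.8° here. β=54.1, B=119.3. -9/2·(1 − cos(π·0.4535)) = -3.8447 → s = 9.1553

9.1553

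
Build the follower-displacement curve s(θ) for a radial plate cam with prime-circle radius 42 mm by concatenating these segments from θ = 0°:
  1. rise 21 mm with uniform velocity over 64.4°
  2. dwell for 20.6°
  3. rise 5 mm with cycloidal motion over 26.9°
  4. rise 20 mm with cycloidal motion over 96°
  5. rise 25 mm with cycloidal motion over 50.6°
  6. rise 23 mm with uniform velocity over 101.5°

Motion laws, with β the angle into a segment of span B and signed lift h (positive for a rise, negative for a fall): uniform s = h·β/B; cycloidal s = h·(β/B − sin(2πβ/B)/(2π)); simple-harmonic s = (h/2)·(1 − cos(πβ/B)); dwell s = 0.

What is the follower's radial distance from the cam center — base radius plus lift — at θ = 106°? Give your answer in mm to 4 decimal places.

seg 1 [0°–64.4°] uniform, h=21: full span → s += 21 → s = 21.0000
seg 2 [64.4°–85°] dwell: s stays 21.0000
seg 3 [85°–111.9°] cycloidal, h=5: θ=106° here. β=21, B=26.9. 5·(0.7807 − sin(2π·0.7807)/(2π)) = 4.6844 → s = 25.6844
radial distance = base radius + s = 42 + 25.6844 = 67.6844

67.6844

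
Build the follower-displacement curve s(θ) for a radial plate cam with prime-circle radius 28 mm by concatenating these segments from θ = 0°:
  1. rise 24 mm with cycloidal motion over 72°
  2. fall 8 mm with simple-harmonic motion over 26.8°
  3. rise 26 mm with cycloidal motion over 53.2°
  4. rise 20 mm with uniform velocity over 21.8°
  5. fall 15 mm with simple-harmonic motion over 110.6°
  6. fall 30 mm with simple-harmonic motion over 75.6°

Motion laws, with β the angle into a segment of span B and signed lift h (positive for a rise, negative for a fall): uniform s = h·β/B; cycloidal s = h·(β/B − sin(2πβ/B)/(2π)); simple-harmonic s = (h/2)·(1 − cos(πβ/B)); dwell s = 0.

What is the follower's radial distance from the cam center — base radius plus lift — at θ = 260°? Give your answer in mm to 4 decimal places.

seg 1 [0°–72°] cycloidal, h=24: full span → s += 24 → s = 24.0000
seg 2 [72°–98.8°] simple-harmonic, h=-8: full span → s += -8 → s = 16.0000
seg 3 [98.8°–152°] cycloidal, h=26: full span → s += 26 → s = 42.0000
seg 4 [152°–173.8°] uniform, h=20: full span → s += 20 → s = 62.0000
seg 5 [173.8°–284.4°] simple-harmonic, h=-15: θ=260° here. β=86.2, B=110.6. -15/2·(1 − cos(π·0.7794)) = -13.2696 → s = 48.7304
radial distance = base radius + s = 28 + 48.7304 = 76.7304

76.7304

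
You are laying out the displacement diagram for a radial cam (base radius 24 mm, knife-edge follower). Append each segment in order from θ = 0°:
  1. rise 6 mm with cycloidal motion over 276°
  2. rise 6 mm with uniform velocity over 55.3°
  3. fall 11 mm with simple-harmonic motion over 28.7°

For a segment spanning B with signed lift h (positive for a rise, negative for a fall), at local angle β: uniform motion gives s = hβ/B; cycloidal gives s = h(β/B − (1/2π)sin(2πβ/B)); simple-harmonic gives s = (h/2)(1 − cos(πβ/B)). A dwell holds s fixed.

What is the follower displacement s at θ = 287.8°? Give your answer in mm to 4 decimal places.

seg 1 [0°–276°] cycloidal, h=6: full span → s += 6 → s = 6.0000
seg 2 [276°–331.3°] uniform, h=6: θ=287.8° here. β=11.8, B=55.3. 6·11.8/55.3 = 1.2803 → s = 7.2803

7.2803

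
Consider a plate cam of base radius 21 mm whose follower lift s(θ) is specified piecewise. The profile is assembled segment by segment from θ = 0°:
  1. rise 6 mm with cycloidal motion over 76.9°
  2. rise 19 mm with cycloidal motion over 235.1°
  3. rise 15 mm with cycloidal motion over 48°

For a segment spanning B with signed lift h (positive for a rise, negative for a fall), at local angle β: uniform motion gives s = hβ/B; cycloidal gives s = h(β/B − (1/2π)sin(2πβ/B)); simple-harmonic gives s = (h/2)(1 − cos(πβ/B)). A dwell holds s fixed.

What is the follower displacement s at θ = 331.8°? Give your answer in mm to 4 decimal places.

seg 1 [0°–76.9°] cycloidal, h=6: full span → s += 6 → s = 6.0000
seg 2 [76.9°–312°] cycloidal, h=19: full span → s += 19 → s = 25.0000
seg 3 [312°–360°] cycloidal, h=15: θ=331.8° here. β=19.8, B=48. 15·(0.4125 − sin(2π·0.4125)/(2π)) = 4.9401 → s = 29.9401

29.9401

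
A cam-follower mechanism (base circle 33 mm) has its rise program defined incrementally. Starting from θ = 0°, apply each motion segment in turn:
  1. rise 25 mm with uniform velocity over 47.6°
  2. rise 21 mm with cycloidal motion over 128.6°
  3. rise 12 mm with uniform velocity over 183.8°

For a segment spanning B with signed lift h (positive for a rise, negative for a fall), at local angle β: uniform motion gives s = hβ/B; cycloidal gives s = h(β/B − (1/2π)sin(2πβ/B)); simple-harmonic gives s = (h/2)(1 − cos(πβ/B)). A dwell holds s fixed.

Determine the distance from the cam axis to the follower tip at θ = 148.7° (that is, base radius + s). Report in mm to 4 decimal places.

seg 1 [0°–47.6°] uniform, h=25: full span → s += 25 → s = 25.0000
seg 2 [47.6°–176.2°] cycloidal, h=21: θ=148.7° here. β=101.1, B=128.6. 21·(0.7862 − sin(2π·0.7862)/(2π)) = 19.7657 → s = 44.7657
radial distance = base radius + s = 33 + 44.7657 = 77.7657

77.7657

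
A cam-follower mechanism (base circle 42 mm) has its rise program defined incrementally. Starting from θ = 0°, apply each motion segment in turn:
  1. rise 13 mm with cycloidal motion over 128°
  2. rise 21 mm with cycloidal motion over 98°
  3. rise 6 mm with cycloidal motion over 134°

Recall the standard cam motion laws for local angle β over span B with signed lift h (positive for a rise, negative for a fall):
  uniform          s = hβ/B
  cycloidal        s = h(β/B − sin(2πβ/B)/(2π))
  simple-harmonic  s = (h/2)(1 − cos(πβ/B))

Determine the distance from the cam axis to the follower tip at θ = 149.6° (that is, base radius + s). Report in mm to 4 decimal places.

seg 1 [0°–128°] cycloidal, h=13: full span → s += 13 → s = 13.0000
seg 2 [128°–226°] cycloidal, h=21: θ=149.6° here. β=21.6, B=98. 21·(0.2204 − sin(2π·0.2204)/(2π)) = 1.3439 → s = 14.3439
radial distance = base radius + s = 42 + 14.3439 = 56.3439

56.3439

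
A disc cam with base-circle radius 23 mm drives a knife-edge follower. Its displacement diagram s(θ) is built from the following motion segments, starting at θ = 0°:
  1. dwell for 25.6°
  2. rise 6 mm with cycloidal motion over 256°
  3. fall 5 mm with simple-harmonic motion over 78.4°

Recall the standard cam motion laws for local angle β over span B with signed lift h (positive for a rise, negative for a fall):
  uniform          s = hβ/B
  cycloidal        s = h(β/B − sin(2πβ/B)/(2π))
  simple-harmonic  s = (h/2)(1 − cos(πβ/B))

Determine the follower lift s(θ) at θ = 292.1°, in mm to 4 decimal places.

seg 1 [0°–25.6°] dwell: s stays 0.0000
seg 2 [25.6°–281.6°] cycloidal, h=6: full span → s += 6 → s = 6.0000
seg 3 [281.6°–360°] simple-harmonic, h=-5: θ=292.1° here. β=10.5, B=78.4. -5/2·(1 − cos(π·0.1339)) = -0.2180 → s = 5.7820

5.7820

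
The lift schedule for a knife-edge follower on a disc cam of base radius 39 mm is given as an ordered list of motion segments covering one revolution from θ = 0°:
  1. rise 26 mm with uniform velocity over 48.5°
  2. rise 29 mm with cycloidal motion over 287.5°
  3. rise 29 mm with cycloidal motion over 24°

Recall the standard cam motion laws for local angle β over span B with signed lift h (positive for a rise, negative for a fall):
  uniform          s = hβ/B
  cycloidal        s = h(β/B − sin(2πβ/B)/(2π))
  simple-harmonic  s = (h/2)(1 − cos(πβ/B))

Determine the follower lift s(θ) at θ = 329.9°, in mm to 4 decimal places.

seg 1 [0°–48.5°] uniform, h=26: full span → s += 26 → s = 26.0000
seg 2 [48.5°–336°] cycloidal, h=29: θ=329.9° here. β=281.4, B=287.5. 29·(0.9788 − sin(2π·0.9788)/(2π)) = 28.9982 → s = 54.9982

54.9982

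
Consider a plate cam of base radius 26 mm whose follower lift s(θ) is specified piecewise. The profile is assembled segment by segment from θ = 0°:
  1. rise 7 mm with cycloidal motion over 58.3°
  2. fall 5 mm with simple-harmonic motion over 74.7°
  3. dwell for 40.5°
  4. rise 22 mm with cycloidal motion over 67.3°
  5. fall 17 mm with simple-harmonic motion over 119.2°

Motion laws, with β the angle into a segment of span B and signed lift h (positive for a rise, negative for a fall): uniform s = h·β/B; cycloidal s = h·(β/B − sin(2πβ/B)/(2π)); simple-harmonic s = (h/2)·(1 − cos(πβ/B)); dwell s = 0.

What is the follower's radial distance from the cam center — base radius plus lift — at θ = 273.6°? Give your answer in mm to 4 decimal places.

seg 1 [0°–58.3°] cycloidal, h=7: full span → s += 7 → s = 7.0000
seg 2 [58.3°–133°] simple-harmonic, h=-5: full span → s += -5 → s = 2.0000
seg 3 [133°–173.5°] dwell: s stays 2.0000
seg 4 [173.5°–240.8°] cycloidal, h=22: full span → s += 22 → s = 24.0000
seg 5 [240.8°–360°] simple-harmonic, h=-17: θ=273.6° here. β=32.8, B=119.2. -17/2·(1 − cos(π·0.2752)) = -2.9831 → s = 21.0169
radial distance = base radius + s = 26 + 21.0169 = 47.0169

47.0169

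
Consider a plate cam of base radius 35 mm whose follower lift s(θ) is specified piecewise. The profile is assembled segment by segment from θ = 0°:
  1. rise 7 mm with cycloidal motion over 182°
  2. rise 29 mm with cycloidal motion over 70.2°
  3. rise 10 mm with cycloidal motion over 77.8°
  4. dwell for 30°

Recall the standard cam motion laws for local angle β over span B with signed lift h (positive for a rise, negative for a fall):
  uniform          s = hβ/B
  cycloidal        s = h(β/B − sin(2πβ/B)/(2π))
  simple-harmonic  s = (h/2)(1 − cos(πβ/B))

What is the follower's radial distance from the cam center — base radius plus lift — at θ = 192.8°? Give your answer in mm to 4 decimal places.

seg 1 [0°–182°] cycloidal, h=7: full span → s += 7 → s = 7.0000
seg 2 [182°–252.2°] cycloidal, h=29: θ=192.8° here. β=10.8, B=70.2. 29·(0.1538 − sin(2π·0.1538)/(2π)) = 0.6631 → s = 7.6631
radial distance = base radius + s = 35 + 7.6631 = 42.6631

42.6631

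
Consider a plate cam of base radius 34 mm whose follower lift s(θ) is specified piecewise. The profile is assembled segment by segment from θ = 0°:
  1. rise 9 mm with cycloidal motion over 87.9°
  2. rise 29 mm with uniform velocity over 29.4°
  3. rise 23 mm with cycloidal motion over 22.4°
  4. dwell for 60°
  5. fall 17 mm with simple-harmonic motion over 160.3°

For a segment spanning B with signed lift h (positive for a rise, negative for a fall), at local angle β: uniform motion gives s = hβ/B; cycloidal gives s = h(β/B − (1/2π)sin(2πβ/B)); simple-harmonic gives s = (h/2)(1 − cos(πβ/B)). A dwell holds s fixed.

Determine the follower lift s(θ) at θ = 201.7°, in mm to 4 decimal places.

seg 1 [0°–87.9°] cycloidal, h=9: full span → s += 9 → s = 9.0000
seg 2 [87.9°–117.3°] uniform, h=29: full span → s += 29 → s = 38.0000
seg 3 [117.3°–139.7°] cycloidal, h=23: full span → s += 23 → s = 61.0000
seg 4 [139.7°–199.7°] dwell: s stays 61.0000
seg 5 [199.7°–360°] simple-harmonic, h=-17: θ=201.7° here. β=2, B=160.3. -17/2·(1 − cos(π·0.0125)) = -0.0065 → s = 60.9935

60.9935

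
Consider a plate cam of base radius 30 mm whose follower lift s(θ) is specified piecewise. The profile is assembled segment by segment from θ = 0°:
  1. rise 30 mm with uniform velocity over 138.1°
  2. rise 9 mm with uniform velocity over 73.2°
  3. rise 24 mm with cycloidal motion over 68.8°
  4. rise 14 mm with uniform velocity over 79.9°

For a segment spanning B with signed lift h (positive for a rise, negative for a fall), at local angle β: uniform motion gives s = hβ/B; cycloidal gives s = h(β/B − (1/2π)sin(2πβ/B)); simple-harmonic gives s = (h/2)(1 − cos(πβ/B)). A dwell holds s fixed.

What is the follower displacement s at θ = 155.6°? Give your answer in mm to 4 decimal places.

seg 1 [0°–138.1°] uniform, h=30: full span → s += 30 → s = 30.0000
seg 2 [138.1°–211.3°] uniform, h=9: θ=155.6° here. β=17.5, B=73.2. 9·17.5/73.2 = 2.1516 → s = 32.1516

32.1516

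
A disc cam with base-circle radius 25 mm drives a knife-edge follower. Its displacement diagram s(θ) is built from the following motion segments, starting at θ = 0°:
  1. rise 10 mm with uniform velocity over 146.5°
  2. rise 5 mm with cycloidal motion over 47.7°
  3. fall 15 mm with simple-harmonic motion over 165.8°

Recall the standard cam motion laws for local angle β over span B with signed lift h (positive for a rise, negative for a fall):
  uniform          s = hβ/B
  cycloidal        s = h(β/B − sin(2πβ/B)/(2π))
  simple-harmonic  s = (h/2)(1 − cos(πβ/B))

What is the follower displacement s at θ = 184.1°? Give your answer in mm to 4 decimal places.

seg 1 [0°–146.5°] uniform, h=10: full span → s += 10 → s = 10.0000
seg 2 [146.5°–194.2°] cycloidal, h=5: θ=184.1° here. β=37.6, B=47.7. 5·(0.7883 − sin(2π·0.7883)/(2π)) = 4.7142 → s = 14.7142

14.7142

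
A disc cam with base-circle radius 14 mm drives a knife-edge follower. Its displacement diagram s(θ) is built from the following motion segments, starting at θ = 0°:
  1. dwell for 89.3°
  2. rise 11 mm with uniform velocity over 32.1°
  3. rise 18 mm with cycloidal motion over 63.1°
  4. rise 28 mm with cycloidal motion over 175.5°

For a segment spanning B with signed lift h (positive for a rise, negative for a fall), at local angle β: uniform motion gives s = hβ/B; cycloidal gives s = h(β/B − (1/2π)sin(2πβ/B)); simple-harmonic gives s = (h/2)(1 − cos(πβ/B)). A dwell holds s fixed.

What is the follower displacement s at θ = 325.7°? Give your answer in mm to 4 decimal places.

seg 1 [0°–89.3°] dwell: s stays 0.0000
seg 2 [89.3°–121.4°] uniform, h=11: full span → s += 11 → s = 11.0000
seg 3 [121.4°–184.5°] cycloidal, h=18: full span → s += 18 → s = 29.0000
seg 4 [184.5°–360°] cycloidal, h=28: θ=325.7° here. β=141.2, B=175.5. 28·(0.8046 − sin(2π·0.8046)/(2π)) = 26.7247 → s = 55.7247

55.7247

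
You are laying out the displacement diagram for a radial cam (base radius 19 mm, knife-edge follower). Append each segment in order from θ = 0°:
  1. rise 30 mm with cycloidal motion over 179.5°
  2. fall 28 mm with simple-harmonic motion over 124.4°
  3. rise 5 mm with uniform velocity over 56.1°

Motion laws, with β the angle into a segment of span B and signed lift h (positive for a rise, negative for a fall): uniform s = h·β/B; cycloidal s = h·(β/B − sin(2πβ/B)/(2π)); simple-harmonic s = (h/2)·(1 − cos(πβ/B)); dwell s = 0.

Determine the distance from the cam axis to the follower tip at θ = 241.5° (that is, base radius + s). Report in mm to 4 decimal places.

seg 1 [0°–179.5°] cycloidal, h=30: full span → s += 30 → s = 30.0000
seg 2 [179.5°–303.9°] simple-harmonic, h=-28: θ=241.5° here. β=62, B=124.4. -28/2·(1 − cos(π·0.4984)) = -13.9293 → s = 16.0707
radial distance = base radius + s = 19 + 16.0707 = 35.0707

35.0707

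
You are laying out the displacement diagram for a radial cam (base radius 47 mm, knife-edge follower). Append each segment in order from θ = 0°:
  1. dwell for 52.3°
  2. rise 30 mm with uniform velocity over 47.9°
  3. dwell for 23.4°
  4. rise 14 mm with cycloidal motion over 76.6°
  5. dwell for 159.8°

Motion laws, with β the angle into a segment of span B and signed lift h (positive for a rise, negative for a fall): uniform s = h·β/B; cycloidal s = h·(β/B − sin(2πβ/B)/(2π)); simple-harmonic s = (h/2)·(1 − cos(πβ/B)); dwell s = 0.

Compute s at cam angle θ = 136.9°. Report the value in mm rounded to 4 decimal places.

seg 1 [0°–52.3°] dwell: s stays 0.0000
seg 2 [52.3°–100.2°] uniform, h=30: full span → s += 30 → s = 30.0000
seg 3 [100.2°–123.6°] dwell: s stays 30.0000
seg 4 [123.6°–200.2°] cycloidal, h=14: θ=136.9° here. β=13.3, B=76.6. 14·(0.1736 − sin(2π·0.1736)/(2π)) = 0.4543 → s = 30.4543

30.4543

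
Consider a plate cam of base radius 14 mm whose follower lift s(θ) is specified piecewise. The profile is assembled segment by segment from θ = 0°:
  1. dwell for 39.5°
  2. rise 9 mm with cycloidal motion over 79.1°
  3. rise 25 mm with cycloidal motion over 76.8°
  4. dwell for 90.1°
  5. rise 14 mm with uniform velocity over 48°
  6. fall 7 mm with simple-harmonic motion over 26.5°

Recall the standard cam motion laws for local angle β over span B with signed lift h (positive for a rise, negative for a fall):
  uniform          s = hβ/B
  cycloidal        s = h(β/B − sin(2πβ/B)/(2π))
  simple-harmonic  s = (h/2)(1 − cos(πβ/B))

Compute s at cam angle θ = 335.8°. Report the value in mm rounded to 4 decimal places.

seg 1 [0°–39.5°] dwell: s stays 0.0000
seg 2 [39.5°–118.6°] cycloidal, h=9: full span → s += 9 → s = 9.0000
seg 3 [118.6°–195.4°] cycloidal, h=25: full span → s += 25 → s = 34.0000
seg 4 [195.4°–285.5°] dwell: s stays 34.0000
seg 5 [285.5°–333.5°] uniform, h=14: full span → s += 14 → s = 48.0000
seg 6 [333.5°–360°] simple-harmonic, h=-7: θ=335.8° here. β=2.3, B=26.5. -7/2·(1 − cos(π·0.0868)) = -0.1293 → s = 47.8707

47.8707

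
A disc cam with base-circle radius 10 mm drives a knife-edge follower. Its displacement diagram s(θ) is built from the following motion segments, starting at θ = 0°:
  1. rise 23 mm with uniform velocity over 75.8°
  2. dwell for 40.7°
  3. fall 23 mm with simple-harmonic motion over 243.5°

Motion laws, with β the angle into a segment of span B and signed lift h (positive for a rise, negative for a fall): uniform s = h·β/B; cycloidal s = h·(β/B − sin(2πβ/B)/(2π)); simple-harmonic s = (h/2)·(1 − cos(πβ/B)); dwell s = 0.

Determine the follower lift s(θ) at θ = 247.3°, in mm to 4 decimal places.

seg 1 [0°–75.8°] uniform, h=23: full span → s += 23 → s = 23.0000
seg 2 [75.8°–116.5°] dwell: s stays 23.0000
seg 3 [116.5°–360°] simple-harmonic, h=-23: θ=247.3° here. β=130.8, B=243.5. -23/2·(1 − cos(π·0.5372)) = -12.8397 → s = 10.1603

10.1603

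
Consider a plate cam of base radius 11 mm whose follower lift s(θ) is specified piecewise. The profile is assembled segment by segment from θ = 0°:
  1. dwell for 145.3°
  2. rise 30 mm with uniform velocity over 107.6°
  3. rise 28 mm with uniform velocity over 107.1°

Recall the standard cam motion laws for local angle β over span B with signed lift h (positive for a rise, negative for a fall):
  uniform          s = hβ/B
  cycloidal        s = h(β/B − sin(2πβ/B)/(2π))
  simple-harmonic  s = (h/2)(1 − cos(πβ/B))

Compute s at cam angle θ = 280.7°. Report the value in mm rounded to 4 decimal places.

seg 1 [0°–145.3°] dwell: s stays 0.0000
seg 2 [145.3°–252.9°] uniform, h=30: full span → s += 30 → s = 30.0000
seg 3 [252.9°–360°] uniform, h=28: θ=280.7° here. β=27.8, B=107.1. 28·27.8/107.1 = 7.2680 → s = 37.2680

37.2680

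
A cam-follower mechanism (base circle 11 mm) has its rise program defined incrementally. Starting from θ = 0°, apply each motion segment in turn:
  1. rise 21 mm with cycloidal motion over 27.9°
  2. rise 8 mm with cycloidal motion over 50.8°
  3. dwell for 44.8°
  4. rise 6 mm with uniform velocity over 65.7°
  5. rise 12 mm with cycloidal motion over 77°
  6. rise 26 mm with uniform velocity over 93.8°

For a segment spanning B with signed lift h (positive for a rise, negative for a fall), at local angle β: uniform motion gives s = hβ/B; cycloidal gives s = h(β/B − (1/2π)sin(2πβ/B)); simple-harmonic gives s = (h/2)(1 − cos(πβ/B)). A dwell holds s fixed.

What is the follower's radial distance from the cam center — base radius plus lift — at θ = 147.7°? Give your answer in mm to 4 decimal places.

seg 1 [0°–27.9°] cycloidal, h=21: full span → s += 21 → s = 21.0000
seg 2 [27.9°–78.7°] cycloidal, h=8: full span → s += 8 → s = 29.0000
seg 3 [78.7°–123.5°] dwell: s stays 29.0000
seg 4 [123.5°–189.2°] uniform, h=6: θ=147.7° here. β=24.2, B=65.7. 6·24.2/65.7 = 2.2100 → s = 31.2100
radial distance = base radius + s = 11 + 31.2100 = 42.2100

42.2100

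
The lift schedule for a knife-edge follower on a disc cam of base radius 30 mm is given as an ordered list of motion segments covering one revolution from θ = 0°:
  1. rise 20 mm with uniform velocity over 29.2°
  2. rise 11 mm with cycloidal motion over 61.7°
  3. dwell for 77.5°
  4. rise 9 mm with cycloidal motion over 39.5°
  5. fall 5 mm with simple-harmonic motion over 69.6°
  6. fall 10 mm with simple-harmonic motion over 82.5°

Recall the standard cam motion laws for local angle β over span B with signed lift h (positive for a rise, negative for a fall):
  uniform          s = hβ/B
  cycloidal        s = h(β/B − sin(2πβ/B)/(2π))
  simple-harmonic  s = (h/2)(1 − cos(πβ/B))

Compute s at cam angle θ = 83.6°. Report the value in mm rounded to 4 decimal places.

seg 1 [0°–29.2°] uniform, h=20: full span → s += 20 → s = 20.0000
seg 2 [29.2°–90.9°] cycloidal, h=11: θ=83.6° here. β=54.4, B=61.7. 11·(0.8817 − sin(2π·0.8817)/(2π)) = 10.8834 → s = 30.8834

30.8834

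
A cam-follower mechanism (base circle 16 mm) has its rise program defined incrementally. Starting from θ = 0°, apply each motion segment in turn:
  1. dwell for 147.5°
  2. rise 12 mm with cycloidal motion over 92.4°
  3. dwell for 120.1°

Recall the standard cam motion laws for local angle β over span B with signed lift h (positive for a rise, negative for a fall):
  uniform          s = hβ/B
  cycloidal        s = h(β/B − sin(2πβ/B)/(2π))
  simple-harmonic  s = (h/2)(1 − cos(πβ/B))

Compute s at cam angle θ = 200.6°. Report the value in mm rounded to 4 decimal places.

seg 1 [0°–147.5°] dwell: s stays 0.0000
seg 2 [147.5°–239.9°] cycloidal, h=12: θ=200.6° here. β=53.1, B=92.4. 12·(0.5747 − sin(2π·0.5747)/(2π)) = 7.7597 → s = 7.7597

7.7597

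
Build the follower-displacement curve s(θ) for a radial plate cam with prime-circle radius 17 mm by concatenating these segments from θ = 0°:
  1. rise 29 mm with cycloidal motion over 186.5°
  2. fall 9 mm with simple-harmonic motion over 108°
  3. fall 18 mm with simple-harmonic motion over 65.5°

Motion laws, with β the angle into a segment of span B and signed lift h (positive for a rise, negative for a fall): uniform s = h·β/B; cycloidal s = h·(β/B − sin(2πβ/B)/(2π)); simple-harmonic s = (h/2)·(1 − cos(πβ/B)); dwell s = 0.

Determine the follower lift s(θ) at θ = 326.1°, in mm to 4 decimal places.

seg 1 [0°–186.5°] cycloidal, h=29: full span → s += 29 → s = 29.0000
seg 2 [186.5°–294.5°] simple-harmonic, h=-9: full span → s += -9 → s = 20.0000
seg 3 [294.5°–360°] simple-harmonic, h=-18: θ=326.1° here. β=31.6, B=65.5. -18/2·(1 − cos(π·0.4824)) = -8.5038 → s = 11.4962

11.4962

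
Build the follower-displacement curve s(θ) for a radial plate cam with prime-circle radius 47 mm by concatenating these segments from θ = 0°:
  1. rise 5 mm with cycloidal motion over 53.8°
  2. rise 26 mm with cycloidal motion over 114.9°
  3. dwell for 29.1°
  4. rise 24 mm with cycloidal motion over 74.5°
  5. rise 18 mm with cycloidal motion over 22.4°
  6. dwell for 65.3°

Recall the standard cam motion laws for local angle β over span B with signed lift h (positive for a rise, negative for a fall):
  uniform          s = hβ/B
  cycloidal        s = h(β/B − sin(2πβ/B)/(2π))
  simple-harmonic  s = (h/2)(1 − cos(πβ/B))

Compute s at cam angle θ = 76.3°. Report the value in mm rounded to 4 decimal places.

seg 1 [0°–53.8°] cycloidal, h=5: full span → s += 5 → s = 5.0000
seg 2 [53.8°–168.7°] cycloidal, h=26: θ=76.3° here. β=22.5, B=114.9. 26·(0.1958 − sin(2π·0.1958)/(2π)) = 1.1908 → s = 6.1908

6.1908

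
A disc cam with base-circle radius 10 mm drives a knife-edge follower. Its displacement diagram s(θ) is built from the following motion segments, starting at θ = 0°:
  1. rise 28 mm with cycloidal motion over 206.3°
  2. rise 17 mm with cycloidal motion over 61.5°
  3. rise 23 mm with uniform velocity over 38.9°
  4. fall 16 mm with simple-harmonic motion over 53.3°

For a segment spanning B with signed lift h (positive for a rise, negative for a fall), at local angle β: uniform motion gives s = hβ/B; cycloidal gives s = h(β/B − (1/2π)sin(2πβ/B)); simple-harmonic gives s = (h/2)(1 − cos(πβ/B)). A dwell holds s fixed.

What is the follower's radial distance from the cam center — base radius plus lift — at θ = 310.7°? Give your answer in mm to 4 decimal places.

seg 1 [0°–206.3°] cycloidal, h=28: full span → s += 28 → s = 28.0000
seg 2 [206.3°–267.8°] cycloidal, h=17: full span → s += 17 → s = 45.0000
seg 3 [267.8°–306.7°] uniform, h=23: full span → s += 23 → s = 68.0000
seg 4 [306.7°–360°] simple-harmonic, h=-16: θ=310.7° here. β=4, B=53.3. -16/2·(1 − cos(π·0.0750)) = -0.2213 → s = 67.7787
radial distance = base radius + s = 10 + 67.7787 = 77.7787

77.7787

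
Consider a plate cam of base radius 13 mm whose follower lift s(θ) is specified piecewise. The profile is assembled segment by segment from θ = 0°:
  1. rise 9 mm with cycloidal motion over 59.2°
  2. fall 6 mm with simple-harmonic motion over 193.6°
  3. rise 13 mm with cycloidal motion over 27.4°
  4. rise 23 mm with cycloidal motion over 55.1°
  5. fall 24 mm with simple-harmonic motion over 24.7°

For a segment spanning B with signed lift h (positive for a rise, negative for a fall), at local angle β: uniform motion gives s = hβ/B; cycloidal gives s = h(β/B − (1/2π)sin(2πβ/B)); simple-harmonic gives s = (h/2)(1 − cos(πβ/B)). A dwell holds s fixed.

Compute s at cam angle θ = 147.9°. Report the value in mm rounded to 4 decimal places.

seg 1 [0°–59.2°] cycloidal, h=9: full span → s += 9 → s = 9.0000
seg 2 [59.2°–252.8°] simple-harmonic, h=-6: θ=147.9° here. β=88.7, B=193.6. -6/2·(1 − cos(π·0.4582)) = -2.6068 → s = 6.3932

6.3932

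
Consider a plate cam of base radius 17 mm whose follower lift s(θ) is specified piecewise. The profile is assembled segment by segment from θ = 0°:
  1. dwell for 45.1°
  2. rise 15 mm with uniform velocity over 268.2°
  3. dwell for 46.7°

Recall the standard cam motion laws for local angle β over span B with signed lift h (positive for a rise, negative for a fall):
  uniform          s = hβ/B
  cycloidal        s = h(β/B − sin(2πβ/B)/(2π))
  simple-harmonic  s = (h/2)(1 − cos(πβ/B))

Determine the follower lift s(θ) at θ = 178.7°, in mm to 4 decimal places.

seg 1 [0°–45.1°] dwell: s stays 0.0000
seg 2 [45.1°–313.3°] uniform, h=15: θ=178.7° here. β=133.6, B=268.2. 15·133.6/268.2 = 7.4720 → s = 7.4720

7.4720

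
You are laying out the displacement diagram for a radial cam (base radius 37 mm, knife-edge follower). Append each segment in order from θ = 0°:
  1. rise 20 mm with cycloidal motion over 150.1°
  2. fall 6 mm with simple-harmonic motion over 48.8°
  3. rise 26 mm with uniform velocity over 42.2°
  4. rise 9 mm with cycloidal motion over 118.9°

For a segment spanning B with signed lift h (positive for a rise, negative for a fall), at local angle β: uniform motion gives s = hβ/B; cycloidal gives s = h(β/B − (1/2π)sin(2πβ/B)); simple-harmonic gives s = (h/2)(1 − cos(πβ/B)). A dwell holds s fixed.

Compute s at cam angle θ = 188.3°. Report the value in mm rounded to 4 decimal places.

seg 1 [0°–150.1°] cycloidal, h=20: full span → s += 20 → s = 20.0000
seg 2 [150.1°–198.9°] simple-harmonic, h=-6: θ=188.3° here. β=38.2, B=48.8. -6/2·(1 − cos(π·0.7828)) = -5.3282 → s = 14.6718

14.6718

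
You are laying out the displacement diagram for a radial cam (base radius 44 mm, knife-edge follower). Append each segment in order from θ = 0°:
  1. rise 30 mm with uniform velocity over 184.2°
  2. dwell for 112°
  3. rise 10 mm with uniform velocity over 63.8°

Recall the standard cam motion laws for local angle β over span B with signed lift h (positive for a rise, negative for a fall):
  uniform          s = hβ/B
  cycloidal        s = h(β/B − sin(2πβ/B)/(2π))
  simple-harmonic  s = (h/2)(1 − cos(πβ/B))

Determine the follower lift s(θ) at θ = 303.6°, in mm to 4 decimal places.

seg 1 [0°–184.2°] uniform, h=30: full span → s += 30 → s = 30.0000
seg 2 [184.2°–296.2°] dwell: s stays 30.0000
seg 3 [296.2°–360°] uniform, h=10: θ=303.6° here. β=7.4, B=63.8. 10·7.4/63.8 = 1.1599 → s = 31.1599

31.1599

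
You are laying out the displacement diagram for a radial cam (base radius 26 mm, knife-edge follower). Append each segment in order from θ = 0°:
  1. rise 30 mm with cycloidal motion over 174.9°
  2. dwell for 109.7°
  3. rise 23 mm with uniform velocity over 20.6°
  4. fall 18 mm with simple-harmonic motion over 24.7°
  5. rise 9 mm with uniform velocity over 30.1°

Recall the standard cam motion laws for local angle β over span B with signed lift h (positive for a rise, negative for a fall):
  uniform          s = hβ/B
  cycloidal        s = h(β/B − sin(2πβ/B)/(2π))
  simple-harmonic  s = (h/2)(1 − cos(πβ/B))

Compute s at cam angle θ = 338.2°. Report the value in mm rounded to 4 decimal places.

seg 1 [0°–174.9°] cycloidal, h=30: full span → s += 30 → s = 30.0000
seg 2 [174.9°–284.6°] dwell: s stays 30.0000
seg 3 [284.6°–305.2°] uniform, h=23: full span → s += 23 → s = 53.0000
seg 4 [305.2°–329.9°] simple-harmonic, h=-18: full span → s += -18 → s = 35.0000
seg 5 [329.9°–360°] uniform, h=9: θ=338.2° here. β=8.3, B=30.1. 9·8.3/30.1 = 2.4817 → s = 37.4817

37.4817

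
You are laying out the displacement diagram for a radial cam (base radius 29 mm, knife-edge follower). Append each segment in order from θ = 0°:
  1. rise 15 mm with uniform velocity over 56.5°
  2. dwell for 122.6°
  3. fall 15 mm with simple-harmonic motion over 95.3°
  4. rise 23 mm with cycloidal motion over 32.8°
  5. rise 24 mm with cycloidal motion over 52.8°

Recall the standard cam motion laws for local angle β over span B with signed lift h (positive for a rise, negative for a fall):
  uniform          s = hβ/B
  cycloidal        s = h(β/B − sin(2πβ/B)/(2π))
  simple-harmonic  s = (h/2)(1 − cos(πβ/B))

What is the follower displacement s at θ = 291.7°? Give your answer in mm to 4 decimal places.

seg 1 [0°–56.5°] uniform, h=15: full span → s += 15 → s = 15.0000
seg 2 [56.5°–179.1°] dwell: s stays 15.0000
seg 3 [179.1°–274.4°] simple-harmonic, h=-15: full span → s += -15 → s = 0.0000
seg 4 [274.4°–307.2°] cycloidal, h=23: θ=291.7° here. β=17.3, B=32.8. 23·(0.5274 − sin(2π·0.5274)/(2π)) = 12.7591 → s = 12.7591

12.7591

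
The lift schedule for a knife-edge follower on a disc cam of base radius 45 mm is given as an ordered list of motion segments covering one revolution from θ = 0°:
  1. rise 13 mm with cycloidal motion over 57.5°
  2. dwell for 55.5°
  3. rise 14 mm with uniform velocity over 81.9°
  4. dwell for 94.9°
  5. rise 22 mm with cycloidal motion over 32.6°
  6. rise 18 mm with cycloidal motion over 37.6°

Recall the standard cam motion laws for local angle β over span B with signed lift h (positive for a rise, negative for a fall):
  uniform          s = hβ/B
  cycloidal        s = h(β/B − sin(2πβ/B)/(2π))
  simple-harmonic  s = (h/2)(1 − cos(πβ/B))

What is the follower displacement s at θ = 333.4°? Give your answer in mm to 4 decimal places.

seg 1 [0°–57.5°] cycloidal, h=13: full span → s += 13 → s = 13.0000
seg 2 [57.5°–113°] dwell: s stays 13.0000
seg 3 [113°–194.9°] uniform, h=14: full span → s += 14 → s = 27.0000
seg 4 [194.9°–289.8°] dwell: s stays 27.0000
seg 5 [289.8°–322.4°] cycloidal, h=22: full span → s += 22 → s = 49.0000
seg 6 [322.4°–360°] cycloidal, h=18: θ=333.4° here. β=11, B=37.6. 18·(0.2926 − sin(2π·0.2926)/(2π)) = 2.5030 → s = 51.5030

51.5030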